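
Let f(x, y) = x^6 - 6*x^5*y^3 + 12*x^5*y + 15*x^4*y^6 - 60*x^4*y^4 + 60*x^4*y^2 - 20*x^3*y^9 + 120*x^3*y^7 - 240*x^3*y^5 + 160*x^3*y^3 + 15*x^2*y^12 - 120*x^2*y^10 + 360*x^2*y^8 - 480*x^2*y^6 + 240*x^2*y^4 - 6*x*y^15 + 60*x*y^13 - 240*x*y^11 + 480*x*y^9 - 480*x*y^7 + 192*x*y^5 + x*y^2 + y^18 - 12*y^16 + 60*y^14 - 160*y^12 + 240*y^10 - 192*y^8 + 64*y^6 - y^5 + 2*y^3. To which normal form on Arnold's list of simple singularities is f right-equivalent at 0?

D_7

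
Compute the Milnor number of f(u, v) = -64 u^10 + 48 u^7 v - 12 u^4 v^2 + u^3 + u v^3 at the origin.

The Hessian of f at 0 has rank 0. Corank 2; j^3 = u^3 is a perfect cube, so E-series; the 4-jet and mu = 7 give E_7.

7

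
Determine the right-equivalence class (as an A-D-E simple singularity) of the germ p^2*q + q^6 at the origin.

D_{7}

The Hessian of f at 0 has rank 0. Corank 2; j^3 = p^2*q has shape L^2 M (L != M), so D-series; mu = 7 gives D_7.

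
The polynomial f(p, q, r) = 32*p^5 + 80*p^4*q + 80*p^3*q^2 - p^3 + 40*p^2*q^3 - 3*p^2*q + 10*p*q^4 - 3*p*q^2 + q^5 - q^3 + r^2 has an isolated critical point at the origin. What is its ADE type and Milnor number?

The Hessian of f at 0 has rank 1. Corank 2; j^3 = -(p + q)^3 is a perfect cube, so E-series; the 5-jet and mu = 8 give E_8.

Type E_{8}, Milnor number mu = 8.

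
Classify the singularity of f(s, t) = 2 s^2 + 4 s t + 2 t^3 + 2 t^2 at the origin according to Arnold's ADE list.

The Hessian of f at 0 is [[4, 4], [4, 4]] with rank 1, so corank 1. A Groebner basis of the Jacobian ideal J(f) in C{s,t} is {t^2, s + t}; counting standard monomials gives mu = 2. Corank 1: A-series; mu = 2 gives A_2.

A_{2}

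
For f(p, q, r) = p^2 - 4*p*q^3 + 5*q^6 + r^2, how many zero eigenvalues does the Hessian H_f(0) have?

1

The Hessian at 0 is [[2, 0, 0], [0, 0, 0], [0, 0, 2]] of rank 2; hence corank 1.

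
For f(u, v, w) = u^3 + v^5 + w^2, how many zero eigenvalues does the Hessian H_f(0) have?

2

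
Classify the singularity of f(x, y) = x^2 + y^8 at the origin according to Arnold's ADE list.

The Hessian of f at 0 has rank 1. Corank 1: A-series; mu = 7 gives A_7.

A_{7}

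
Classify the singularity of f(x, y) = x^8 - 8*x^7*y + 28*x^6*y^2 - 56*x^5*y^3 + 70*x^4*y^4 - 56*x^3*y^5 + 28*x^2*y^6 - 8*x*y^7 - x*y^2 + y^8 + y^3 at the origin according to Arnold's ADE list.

The Hessian of f at 0 has rank 0. Corank 2; j^3 = -y^2*(x - y) has shape L^2 M (L != M), so D-series; mu = 9 gives D_9.

D_{9}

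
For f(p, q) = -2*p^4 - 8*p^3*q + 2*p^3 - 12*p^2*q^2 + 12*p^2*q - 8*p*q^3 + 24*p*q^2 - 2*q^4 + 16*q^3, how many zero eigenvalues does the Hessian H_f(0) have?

2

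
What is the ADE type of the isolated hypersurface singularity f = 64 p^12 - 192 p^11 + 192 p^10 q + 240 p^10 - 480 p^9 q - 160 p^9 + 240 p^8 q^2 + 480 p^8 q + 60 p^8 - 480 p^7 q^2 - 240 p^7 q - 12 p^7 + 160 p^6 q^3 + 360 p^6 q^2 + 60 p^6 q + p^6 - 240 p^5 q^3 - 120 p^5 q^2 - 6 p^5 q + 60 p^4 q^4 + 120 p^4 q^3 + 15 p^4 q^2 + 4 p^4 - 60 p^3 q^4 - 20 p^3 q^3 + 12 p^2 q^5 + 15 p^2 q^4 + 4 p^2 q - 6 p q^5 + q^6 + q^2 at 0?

A_5

The Hessian of f at 0 has rank 1. Corank 1: A-series; mu = 5 gives A_5.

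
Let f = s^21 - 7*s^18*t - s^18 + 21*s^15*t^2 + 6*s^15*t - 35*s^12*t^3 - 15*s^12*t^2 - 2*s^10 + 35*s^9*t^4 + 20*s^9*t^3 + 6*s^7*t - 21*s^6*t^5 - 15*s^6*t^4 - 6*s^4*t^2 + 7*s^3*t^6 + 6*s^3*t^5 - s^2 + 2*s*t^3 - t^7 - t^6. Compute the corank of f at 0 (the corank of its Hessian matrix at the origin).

1

The Hessian at 0 is [[-2, 0], [0, 0]] of rank 1; hence corank 1.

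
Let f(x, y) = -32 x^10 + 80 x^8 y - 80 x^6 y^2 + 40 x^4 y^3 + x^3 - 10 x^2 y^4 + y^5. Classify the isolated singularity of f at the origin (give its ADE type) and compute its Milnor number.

Type E_{8}, Milnor number mu = 8.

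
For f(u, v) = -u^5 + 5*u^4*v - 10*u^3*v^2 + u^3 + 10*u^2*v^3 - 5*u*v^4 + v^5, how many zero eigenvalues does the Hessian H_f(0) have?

2

The Hessian at 0 is [[0, 0], [0, 0]] of rank 0; hence corank 2.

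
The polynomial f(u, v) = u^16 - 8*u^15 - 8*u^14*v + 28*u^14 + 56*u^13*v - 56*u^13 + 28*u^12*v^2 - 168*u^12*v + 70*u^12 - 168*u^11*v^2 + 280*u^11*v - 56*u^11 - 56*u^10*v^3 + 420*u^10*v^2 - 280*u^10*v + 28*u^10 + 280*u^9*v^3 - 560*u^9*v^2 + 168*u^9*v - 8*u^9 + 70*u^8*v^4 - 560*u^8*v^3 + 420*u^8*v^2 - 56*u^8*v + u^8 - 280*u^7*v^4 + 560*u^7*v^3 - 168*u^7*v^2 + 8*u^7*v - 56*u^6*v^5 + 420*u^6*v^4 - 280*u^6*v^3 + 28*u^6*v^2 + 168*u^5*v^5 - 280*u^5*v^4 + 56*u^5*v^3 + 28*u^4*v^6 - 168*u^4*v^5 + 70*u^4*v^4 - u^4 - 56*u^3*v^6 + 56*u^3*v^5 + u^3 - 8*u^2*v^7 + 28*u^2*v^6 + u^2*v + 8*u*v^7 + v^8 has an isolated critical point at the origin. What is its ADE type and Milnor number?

Type D_9, Milnor number mu = 9.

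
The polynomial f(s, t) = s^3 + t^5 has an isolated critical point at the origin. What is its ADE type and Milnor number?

The Hessian of f at 0 is [[0, 0], [0, 0]] with rank 0, so corank 2. A Groebner basis of the Jacobian ideal J(f) in C{s,t} is {t^4, s^2}; counting standard monomials gives mu = 8. Corank 2; j^3 = s^3 is a perfect cube, so E-series; the 5-jet and mu = 8 give E_8.

Type E_{8}, Milnor number mu = 8.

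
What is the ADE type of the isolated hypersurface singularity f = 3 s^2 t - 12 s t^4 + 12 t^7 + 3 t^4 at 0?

D_{5}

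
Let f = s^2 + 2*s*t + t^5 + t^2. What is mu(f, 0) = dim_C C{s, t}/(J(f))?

4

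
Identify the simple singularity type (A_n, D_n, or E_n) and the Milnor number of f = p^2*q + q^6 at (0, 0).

Type D7, Milnor number mu = 7.

The Hessian of f at 0 has rank 0. Corank 2; j^3 = p^2*q has shape L^2 M (L != M), so D-series; mu = 7 gives D_7.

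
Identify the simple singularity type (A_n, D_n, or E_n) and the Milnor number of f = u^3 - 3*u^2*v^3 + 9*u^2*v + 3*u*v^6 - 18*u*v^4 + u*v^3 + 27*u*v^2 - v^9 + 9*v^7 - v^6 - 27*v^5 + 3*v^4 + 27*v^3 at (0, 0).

Type E_7, Milnor number mu = 7.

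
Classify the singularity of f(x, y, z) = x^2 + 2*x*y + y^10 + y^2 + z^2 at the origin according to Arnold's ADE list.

The Hessian of f at 0 has rank 2. Corank 1: A-series; mu = 9 gives A_9.

A_{9}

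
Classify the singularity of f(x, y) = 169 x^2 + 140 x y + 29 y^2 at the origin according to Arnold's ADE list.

A_1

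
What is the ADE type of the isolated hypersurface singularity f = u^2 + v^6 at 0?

The Hessian of f at 0 has rank 1. Corank 1: A-series; mu = 5 gives A_5.

A_5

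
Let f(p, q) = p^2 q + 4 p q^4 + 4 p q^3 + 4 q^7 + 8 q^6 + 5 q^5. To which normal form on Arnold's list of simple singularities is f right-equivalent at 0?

D_6

The Hessian of f at 0 has rank 0. Corank 2; j^3 = p^2*q has shape L^2 M (L != M), so D-series; mu = 6 gives D_6.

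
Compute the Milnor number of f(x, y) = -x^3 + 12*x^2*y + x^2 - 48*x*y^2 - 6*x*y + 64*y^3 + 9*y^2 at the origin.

The Hessian of f at 0 is [[2, -6], [-6, 18]] with rank 1, so corank 1. A Groebner basis of the Jacobian ideal J(f) in C{x,y} is {y^2, x - 3*y}; counting standard monomials gives mu = 2. Corank 1: A-series; mu = 2 gives A_2.

2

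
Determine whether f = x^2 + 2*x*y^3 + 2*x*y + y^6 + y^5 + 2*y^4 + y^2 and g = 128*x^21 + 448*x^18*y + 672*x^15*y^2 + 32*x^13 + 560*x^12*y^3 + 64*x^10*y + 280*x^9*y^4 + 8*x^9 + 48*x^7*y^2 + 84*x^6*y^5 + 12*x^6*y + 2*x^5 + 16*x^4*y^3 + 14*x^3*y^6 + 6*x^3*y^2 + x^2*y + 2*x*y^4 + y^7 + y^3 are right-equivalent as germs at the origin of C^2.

No.

The Hessian of f at 0 has rank 1. Corank 1: A-series; mu = 4 gives A_4. The Hessian of g at 0 has rank 0. Corank 2; j^3 = y*(x^2 + y^2) splits into three distinct lines over C (the quadratic factor has nonzero discriminant), so D_4. f is A_4 but g is D_4, hence not right-equivalent.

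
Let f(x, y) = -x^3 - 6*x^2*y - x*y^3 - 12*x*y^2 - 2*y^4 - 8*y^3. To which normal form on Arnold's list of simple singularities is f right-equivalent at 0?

E_{7}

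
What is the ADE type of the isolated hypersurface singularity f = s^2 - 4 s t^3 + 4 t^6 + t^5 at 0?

A_4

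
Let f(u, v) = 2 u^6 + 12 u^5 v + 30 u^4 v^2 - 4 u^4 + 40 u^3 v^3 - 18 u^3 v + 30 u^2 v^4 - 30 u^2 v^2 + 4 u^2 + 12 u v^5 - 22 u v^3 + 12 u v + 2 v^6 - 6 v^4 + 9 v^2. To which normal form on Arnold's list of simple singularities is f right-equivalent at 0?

A_5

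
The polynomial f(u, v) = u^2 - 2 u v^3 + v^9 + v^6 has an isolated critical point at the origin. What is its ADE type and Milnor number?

Type A_8, Milnor number mu = 8.

The Hessian of f at 0 is [[2, 0], [0, 0]] with rank 1, so corank 1. A Groebner basis of the Jacobian ideal J(f) in C{u,v} is {u^2*v^2, u^3, -u + v^3}; counting standard monomials gives mu = 8. Corank 1: A-series; mu = 8 gives A_8.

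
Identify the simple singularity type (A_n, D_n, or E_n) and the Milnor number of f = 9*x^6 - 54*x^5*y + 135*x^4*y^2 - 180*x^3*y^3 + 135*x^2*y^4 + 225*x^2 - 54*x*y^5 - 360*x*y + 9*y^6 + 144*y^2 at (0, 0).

The Hessian of f at 0 has rank 1. Corank 1: A-series; mu = 5 gives A_5.

Type A5, Milnor number mu = 5.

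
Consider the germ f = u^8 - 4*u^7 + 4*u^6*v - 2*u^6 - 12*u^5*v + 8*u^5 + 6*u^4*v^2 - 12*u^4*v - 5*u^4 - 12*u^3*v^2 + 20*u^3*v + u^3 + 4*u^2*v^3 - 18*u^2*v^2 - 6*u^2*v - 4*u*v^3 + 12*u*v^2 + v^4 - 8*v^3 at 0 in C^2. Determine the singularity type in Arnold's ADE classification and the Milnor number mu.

The Hessian of f at 0 has rank 0. Corank 2; j^3 = (u - 2*v)^3 is a perfect cube, so E-series; the 4-jet and mu = 6 give E_6.

Type E6, Milnor number mu = 6.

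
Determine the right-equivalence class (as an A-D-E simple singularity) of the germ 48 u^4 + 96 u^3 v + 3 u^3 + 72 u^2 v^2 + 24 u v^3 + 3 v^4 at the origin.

E_{6}

The Hessian of f at 0 has rank 0. Corank 2; j^3 = 3*u^3 is a perfect cube, so E-series; the 4-jet and mu = 6 give E_6.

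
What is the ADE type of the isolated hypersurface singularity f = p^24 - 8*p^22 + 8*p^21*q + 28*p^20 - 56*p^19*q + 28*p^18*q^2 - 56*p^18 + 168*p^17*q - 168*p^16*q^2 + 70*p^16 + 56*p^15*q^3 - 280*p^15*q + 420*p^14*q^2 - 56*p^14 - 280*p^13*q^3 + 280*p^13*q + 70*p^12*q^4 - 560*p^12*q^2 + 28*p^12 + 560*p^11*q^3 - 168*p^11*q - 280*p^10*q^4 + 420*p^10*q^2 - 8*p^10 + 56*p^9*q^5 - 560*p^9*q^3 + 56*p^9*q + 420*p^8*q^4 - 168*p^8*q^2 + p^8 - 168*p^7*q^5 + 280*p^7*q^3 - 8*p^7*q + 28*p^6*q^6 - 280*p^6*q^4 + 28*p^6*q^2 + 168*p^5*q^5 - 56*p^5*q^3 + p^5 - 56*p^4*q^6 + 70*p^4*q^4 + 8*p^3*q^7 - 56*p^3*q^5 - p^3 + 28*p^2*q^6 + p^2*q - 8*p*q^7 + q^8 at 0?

D9

The Hessian of f at 0 has rank 0. Corank 2; j^3 = -p^2*(p - q) has shape L^2 M (L != M), so D-series; mu = 9 gives D_9.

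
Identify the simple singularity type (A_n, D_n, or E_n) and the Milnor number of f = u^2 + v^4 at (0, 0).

The Hessian of f at 0 has rank 1. Corank 1: A-series; mu = 3 gives A_3.

Type A_{3}, Milnor number mu = 3.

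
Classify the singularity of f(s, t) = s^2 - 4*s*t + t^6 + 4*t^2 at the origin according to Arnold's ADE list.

A_{5}

The Hessian of f at 0 has rank 1. Corank 1: A-series; mu = 5 gives A_5.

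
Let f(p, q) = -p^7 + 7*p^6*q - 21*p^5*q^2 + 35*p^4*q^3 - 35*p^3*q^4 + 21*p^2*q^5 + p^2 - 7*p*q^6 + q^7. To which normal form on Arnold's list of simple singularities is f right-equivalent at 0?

A_6

The Hessian of f at 0 has rank 1. Corank 1: A-series; mu = 6 gives A_6.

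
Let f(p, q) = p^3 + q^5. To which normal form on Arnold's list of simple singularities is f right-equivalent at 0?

The Hessian of f at 0 has rank 0. Corank 2; j^3 = p^3 is a perfect cube, so E-series; the 5-jet and mu = 8 give E_8.

E8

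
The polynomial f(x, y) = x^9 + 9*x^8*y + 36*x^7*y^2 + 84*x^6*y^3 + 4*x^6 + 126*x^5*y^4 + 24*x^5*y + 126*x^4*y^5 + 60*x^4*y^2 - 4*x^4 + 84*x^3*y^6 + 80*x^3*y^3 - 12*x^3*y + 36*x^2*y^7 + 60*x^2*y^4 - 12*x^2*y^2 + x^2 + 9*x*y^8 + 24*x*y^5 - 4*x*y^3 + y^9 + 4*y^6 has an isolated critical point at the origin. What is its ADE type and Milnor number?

The Hessian of f at 0 is [[2, 0], [0, 0]] with rank 1, so corank 1. A Groebner basis of the Jacobian ideal J(f) in C{x,y} is {-x^2/2 + x*y^3, 3*x^2/2 - x*y/2 + y^4, x^3, x^2*y + x*y^2 - x/6 + y^3/3}; counting standard monomials gives mu = 8. Corank 1: A-series; mu = 8 gives A_8.

Type A_8, Milnor number mu = 8.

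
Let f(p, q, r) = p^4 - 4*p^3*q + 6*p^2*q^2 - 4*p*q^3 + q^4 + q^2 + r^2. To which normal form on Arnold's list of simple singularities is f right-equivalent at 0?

A_3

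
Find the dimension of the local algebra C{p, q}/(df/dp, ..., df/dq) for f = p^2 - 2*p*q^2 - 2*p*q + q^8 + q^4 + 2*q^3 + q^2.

7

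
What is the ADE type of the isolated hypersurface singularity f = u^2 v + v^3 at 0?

The Hessian of f at 0 has rank 0. Corank 2; j^3 = v*(u^2 + v^2) splits into three distinct lines over C (the quadratic factor has nonzero discriminant), so D_4.

D4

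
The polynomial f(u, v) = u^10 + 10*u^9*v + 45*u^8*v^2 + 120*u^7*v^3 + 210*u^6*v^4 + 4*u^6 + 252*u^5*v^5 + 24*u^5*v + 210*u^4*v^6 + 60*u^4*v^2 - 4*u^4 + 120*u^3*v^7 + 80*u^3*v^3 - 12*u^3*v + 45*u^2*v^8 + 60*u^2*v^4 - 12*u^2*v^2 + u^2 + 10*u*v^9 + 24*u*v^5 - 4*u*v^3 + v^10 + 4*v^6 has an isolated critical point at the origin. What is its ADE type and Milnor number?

Type A_{9}, Milnor number mu = 9.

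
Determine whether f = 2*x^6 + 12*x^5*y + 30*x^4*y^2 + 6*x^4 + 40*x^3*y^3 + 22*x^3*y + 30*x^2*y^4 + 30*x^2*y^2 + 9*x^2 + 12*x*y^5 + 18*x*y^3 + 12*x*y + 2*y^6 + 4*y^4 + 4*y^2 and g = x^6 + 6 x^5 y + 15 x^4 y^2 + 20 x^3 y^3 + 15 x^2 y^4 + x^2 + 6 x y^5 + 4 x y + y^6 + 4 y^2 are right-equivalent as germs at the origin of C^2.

Yes.

The Hessian of f at 0 has rank 1. Corank 1: A-series; mu = 5 gives A_5. The Hessian of g at 0 has rank 1. Corank 1: A-series; mu = 5 gives A_5. Both have type A_5, hence right-equivalent.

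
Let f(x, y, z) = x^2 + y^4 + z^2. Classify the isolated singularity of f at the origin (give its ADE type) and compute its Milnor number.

Type A_{3}, Milnor number mu = 3.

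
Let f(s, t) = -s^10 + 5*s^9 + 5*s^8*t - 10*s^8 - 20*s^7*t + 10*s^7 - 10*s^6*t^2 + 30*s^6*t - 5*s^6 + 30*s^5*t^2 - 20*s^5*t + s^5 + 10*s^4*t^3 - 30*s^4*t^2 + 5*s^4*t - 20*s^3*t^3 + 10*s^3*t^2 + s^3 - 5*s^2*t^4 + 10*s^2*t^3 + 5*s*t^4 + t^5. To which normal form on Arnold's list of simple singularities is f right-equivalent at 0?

The Hessian of f at 0 has rank 0. Corank 2; j^3 = s^3 is a perfect cube, so E-series; the 5-jet and mu = 8 give E_8.

E_{8}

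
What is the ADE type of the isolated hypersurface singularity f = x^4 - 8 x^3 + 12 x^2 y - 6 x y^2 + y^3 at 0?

E_6

The Hessian of f at 0 is [[0, 0], [0, 0]] with rank 0, so corank 2. A Groebner basis of the Jacobian ideal J(f) in C{x,y} is {y^4, x*y^2 - y^3/3, x^2 - x*y + y^2/4}; counting standard monomials gives mu = 6. Corank 2; j^3 = -(2*x - y)^3 is a perfect cube, so E-series; the 4-jet and mu = 6 give E_6.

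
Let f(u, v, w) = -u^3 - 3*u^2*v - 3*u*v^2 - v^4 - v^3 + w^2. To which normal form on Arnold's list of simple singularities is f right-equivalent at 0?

E_{6}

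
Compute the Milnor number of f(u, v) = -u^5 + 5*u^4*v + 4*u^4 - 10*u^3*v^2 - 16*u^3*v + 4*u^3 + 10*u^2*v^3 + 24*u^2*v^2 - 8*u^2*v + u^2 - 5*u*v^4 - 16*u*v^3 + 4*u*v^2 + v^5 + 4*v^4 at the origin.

4

The Hessian of f at 0 has rank 1. Corank 1: A-series; mu = 4 gives A_4.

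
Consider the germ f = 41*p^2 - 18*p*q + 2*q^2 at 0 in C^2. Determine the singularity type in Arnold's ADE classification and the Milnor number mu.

Type A1, Milnor number mu = 1.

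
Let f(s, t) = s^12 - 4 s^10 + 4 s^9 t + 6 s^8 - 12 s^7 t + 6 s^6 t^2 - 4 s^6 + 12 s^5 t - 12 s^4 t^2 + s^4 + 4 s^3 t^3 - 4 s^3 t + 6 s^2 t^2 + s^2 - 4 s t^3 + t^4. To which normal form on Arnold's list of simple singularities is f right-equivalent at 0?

The Hessian of f at 0 has rank 1. Corank 1: A-series; mu = 3 gives A_3.

A3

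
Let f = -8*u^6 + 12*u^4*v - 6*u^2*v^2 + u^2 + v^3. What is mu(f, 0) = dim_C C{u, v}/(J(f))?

2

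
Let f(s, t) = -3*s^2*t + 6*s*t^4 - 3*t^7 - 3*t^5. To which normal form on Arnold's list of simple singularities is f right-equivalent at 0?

The Hessian of f at 0 has rank 0. Corank 2; j^3 = -3*s^2*t has shape L^2 M (L != M), so D-series; mu = 6 gives D_6.

D_6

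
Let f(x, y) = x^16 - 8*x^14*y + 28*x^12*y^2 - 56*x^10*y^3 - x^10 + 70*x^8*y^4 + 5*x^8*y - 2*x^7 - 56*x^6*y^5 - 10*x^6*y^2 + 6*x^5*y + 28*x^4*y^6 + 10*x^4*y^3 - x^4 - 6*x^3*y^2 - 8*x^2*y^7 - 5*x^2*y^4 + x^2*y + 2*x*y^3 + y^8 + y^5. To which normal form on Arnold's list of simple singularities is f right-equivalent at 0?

The Hessian of f at 0 has rank 0. Corank 2; j^3 = x^2*y has shape L^2 M (L != M), so D-series; mu = 9 gives D_9.

D_{9}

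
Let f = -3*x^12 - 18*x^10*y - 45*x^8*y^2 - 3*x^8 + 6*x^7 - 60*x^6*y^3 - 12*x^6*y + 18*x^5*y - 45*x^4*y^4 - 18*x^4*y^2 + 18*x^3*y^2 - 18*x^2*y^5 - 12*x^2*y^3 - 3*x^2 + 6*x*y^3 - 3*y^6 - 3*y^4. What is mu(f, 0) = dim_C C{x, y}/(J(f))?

3

The Hessian of f at 0 is [[-6, 0], [0, 0]] with rank 1, so corank 1. A Groebner basis of the Jacobian ideal J(f) in C{x,y} is {y^3, x}; counting standard monomials gives mu = 3. Corank 1: A-series; mu = 3 gives A_3.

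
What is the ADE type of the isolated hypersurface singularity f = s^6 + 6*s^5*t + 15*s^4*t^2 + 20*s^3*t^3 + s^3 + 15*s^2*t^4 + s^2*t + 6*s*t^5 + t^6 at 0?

D_{7}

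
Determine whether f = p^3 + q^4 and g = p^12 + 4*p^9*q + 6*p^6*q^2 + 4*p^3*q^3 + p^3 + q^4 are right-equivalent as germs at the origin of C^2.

Yes.

The Hessian of f at 0 is [[0, 0], [0, 0]] with rank 0, so corank 2. A Groebner basis of the Jacobian ideal J(f) in C{p,q} is {q^3, p^2}; counting standard monomials gives mu = 6. Corank 2; j^3 = p^3 is a perfect cube, so E-series; the 4-jet and mu = 6 give E_6. The Hessian of g at 0 is [[0, 0], [0, 0]] with rank 0, so corank 2. A Groebner basis of the Jacobian ideal J(g) in C{p,q} is {q^3, p^2}; counting standard monomials gives mu = 6. Corank 2; j^3 = p^3 is a perfect cube, so E-series; the 4-jet and mu = 6 give E_6. Both have type E_6, hence right-equivalent.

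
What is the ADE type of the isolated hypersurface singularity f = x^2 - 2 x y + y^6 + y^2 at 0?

The Hessian of f at 0 has rank 1. Corank 1: A-series; mu = 5 gives A_5.

A5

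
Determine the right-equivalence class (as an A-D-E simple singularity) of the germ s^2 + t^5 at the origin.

A_{4}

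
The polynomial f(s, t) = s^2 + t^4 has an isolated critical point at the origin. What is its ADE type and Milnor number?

Type A_{3}, Milnor number mu = 3.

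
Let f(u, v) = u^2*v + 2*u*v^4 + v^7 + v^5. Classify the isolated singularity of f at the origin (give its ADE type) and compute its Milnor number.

The Hessian of f at 0 has rank 0. Corank 2; j^3 = u^2*v has shape L^2 M (L != M), so D-series; mu = 6 gives D_6.

Type D6, Milnor number mu = 6.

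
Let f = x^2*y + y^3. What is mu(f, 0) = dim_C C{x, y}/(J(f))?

The Hessian of f at 0 is [[0, 0], [0, 0]] with rank 0, so corank 2. A Groebner basis of the Jacobian ideal J(f) in C{x,y} is {y^3, x^2 + 3*y^2, x*y}; counting standard monomials gives mu = 4. Corank 2; j^3 = y*(x^2 + y^2) splits into three distinct lines over C (the quadratic factor has nonzero discriminant), so D_4.

4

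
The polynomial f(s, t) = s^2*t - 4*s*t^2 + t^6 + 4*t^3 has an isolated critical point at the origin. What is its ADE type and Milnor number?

Type D_7, Milnor number mu = 7.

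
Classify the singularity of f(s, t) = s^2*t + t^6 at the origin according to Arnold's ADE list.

D_{7}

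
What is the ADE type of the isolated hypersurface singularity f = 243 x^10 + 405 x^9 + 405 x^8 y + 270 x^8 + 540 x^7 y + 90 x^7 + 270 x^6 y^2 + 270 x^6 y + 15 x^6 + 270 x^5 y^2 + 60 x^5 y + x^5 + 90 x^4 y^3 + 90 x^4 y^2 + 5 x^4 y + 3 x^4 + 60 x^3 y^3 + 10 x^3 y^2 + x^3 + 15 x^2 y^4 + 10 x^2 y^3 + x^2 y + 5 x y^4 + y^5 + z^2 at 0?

D6

The Hessian of f at 0 is [[0, 0, 0], [0, 0, 0], [0, 0, 2]] with rank 1, so corank 2. A Groebner basis of the Jacobian ideal J(f) in C{x,y,z} is {-x*y/5 + y^4, x*y^2, x^2 + x*y, z}; counting standard monomials gives mu = 6. Corank 2; j^3 = x^2*(x + y) has shape L^2 M (L != M), so D-series; mu = 6 gives D_6.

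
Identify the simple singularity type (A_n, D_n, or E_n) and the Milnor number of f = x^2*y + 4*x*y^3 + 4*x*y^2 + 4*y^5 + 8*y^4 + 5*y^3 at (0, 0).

The Hessian of f at 0 is [[0, 0], [0, 0]] with rank 0, so corank 2. A Groebner basis of the Jacobian ideal J(f) in C{x,y} is {y^3, x^2 - y^2, x*y + 2*y^2}; counting standard monomials gives mu = 4. Corank 2; j^3 = y*(x^2 + 4*x*y + 5*y^2) splits into three distinct lines over C (the quadratic factor has nonzero discriminant), so D_4.

Type D_4, Milnor number mu = 4.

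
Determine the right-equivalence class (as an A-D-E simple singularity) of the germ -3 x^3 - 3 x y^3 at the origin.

E7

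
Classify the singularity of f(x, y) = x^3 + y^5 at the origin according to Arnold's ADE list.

The Hessian of f at 0 is [[0, 0], [0, 0]] with rank 0, so corank 2. A Groebner basis of the Jacobian ideal J(f) in C{x,y} is {y^4, x^2}; counting standard monomials gives mu = 8. Corank 2; j^3 = x^3 is a perfect cube, so E-series; the 5-jet and mu = 8 give E_8.

E_{8}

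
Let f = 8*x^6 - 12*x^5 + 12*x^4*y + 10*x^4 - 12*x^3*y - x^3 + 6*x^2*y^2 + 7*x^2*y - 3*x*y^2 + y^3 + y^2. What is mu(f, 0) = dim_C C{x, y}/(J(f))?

2

The Hessian of f at 0 is [[0, 0], [0, 2]] with rank 1, so corank 1. A Groebner basis of the Jacobian ideal J(f) in C{x,y} is {x^2, y}; counting standard monomials gives mu = 2. Corank 1: A-series; mu = 2 gives A_2.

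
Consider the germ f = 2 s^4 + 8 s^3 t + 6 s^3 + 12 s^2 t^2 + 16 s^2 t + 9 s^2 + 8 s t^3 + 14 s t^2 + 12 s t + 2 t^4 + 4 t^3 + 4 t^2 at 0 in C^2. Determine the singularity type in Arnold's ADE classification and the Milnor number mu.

The Hessian of f at 0 has rank 1. Corank 1: A-series; mu = 3 gives A_3.

Type A3, Milnor number mu = 3.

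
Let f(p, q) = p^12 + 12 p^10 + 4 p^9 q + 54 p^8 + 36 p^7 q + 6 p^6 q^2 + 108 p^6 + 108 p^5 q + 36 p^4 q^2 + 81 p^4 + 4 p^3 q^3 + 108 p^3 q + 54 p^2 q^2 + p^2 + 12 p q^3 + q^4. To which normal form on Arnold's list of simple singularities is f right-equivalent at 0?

The Hessian of f at 0 is [[2, 0], [0, 0]] with rank 1, so corank 1. A Groebner basis of the Jacobian ideal J(f) in C{p,q} is {q^3, p}; counting standard monomials gives mu = 3. Corank 1: A-series; mu = 3 gives A_3.

A_3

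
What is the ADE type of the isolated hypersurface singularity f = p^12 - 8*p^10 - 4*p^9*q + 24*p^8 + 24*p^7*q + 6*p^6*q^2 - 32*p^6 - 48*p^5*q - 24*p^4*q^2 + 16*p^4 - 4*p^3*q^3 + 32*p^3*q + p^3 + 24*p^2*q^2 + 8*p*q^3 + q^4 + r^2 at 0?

E6

The Hessian of f at 0 has rank 1. Corank 2; j^3 = p^3 is a perfect cube, so E-series; the 4-jet and mu = 6 give E_6.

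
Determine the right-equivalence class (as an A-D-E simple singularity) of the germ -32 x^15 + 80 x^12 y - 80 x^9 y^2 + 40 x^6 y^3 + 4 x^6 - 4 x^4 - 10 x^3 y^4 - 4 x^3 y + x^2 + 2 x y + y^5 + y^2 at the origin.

A4

The Hessian of f at 0 is [[2, 2], [2, 2]] with rank 1, so corank 1. A Groebner basis of the Jacobian ideal J(f) in C{x,y} is {x/2 + y^3 + y/2, x^2 - y^2, x*y + y^2}; counting standard monomials gives mu = 4. Corank 1: A-series; mu = 4 gives A_4.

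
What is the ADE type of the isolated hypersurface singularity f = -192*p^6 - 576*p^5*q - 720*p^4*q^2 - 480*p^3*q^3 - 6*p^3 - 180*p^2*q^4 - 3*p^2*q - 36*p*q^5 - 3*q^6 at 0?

D_{7}

The Hessian of f at 0 has rank 0. Corank 2; j^3 = -3*p^2*(2*p + q) has shape L^2 M (L != M), so D-series; mu = 7 gives D_7.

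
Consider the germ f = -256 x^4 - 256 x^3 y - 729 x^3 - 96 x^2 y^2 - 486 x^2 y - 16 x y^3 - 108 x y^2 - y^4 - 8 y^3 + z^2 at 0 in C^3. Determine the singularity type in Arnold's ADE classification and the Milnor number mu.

Type E_6, Milnor number mu = 6.

The Hessian of f at 0 is [[0, 0, 0], [0, 0, 0], [0, 0, 2]] with rank 1, so corank 2. A Groebner basis of the Jacobian ideal J(f) in C{x,y,z} is {y^4, x*y^2 + 25*y^3/108, x^2 + 4*x*y/9 + 4*y^2/81, z}; counting standard monomials gives mu = 6. Corank 2; j^3 = -(9*x + 2*y)^3 is a perfect cube, so E-series; the 4-jet and mu = 6 give E_6.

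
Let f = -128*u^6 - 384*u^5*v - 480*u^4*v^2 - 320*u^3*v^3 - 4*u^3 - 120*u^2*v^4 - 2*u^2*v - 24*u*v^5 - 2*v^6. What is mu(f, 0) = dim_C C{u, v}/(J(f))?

The Hessian of f at 0 is [[0, 0], [0, 0]] with rank 0, so corank 2. A Groebner basis of the Jacobian ideal J(f) in C{u,v} is {-u*v/12 + v^5, u*v^2, u^2 + u*v/2}; counting standard monomials gives mu = 7. Corank 2; j^3 = -2*u^2*(2*u + v) has shape L^2 M (L != M), so D-series; mu = 7 gives D_7.

7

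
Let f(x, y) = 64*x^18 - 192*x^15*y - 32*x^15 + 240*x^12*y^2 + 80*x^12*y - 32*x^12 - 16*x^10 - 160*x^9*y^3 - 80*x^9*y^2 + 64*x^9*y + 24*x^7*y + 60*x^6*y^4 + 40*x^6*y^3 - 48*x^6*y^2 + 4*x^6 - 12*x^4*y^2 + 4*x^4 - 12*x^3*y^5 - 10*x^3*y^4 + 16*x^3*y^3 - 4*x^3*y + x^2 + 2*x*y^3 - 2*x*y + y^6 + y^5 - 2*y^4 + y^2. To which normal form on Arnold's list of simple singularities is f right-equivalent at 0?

A4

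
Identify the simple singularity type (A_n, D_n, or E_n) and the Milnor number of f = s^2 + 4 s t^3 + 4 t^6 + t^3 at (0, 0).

Type A_2, Milnor number mu = 2.

The Hessian of f at 0 is [[2, 0], [0, 0]] with rank 1, so corank 1. A Groebner basis of the Jacobian ideal J(f) in C{s,t} is {t^2, s}; counting standard monomials gives mu = 2. Corank 1: A-series; mu = 2 gives A_2.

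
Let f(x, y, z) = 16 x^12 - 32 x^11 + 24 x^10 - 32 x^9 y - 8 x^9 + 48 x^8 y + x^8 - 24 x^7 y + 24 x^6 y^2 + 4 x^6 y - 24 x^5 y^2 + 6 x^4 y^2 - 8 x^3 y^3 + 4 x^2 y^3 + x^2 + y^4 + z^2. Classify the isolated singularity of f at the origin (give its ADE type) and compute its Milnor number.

The Hessian of f at 0 has rank 2. Corank 1: A-series; mu = 3 gives A_3.

Type A_3, Milnor number mu = 3.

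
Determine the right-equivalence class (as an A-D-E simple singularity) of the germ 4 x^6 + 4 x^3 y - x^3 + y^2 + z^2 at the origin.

A2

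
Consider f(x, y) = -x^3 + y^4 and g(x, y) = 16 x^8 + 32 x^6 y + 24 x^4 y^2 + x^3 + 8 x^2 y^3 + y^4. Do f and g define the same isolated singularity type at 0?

The Hessian of f at 0 has rank 0. Corank 2; j^3 = -x^3 is a perfect cube, so E-series; the 4-jet and mu = 6 give E_6. The Hessian of g at 0 has rank 0. Corank 2; j^3 = x^3 is a perfect cube, so E-series; the 4-jet and mu = 6 give E_6. Both have type E_6, hence right-equivalent.

Yes.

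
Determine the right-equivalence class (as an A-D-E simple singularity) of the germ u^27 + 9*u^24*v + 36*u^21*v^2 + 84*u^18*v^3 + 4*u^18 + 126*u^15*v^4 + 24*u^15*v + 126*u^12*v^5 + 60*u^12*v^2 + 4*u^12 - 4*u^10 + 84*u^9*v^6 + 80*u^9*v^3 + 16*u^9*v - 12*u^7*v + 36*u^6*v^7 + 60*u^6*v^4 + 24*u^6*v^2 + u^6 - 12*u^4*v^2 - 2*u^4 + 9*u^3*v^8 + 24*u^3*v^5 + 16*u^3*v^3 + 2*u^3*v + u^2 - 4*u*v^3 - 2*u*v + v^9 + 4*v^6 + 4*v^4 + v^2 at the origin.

The Hessian of f at 0 is [[2, -2], [-2, 2]] with rank 1, so corank 1. A Groebner basis of the Jacobian ideal J(f) in C{u,v} is {2*u^2/9 + u*v^3 - 7*u*v/9 + 5*v^2/9, 5*u^2/9 - 13*u*v/9 + v^4 + 8*v^2/9, u^3 - 12*u*v^2/19 - 9*u/19 + 20*v^3/19 + 9*v/19, u^2*v - 23*u*v^2/19 - 3*u/19 + 13*v^3/19 + 3*v/19}; counting standard monomials gives mu = 8. Corank 1: A-series; mu = 8 gives A_8.

A_{8}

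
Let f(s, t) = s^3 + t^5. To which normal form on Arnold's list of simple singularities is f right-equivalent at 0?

E8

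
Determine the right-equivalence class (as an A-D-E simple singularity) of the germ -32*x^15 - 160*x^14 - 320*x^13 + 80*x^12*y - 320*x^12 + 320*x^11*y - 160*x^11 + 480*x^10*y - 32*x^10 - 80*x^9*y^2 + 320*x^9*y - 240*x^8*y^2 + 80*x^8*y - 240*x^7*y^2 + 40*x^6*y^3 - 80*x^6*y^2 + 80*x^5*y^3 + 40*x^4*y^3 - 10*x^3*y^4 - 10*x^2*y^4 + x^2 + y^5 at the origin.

A4

The Hessian of f at 0 has rank 1. Corank 1: A-series; mu = 4 gives A_4.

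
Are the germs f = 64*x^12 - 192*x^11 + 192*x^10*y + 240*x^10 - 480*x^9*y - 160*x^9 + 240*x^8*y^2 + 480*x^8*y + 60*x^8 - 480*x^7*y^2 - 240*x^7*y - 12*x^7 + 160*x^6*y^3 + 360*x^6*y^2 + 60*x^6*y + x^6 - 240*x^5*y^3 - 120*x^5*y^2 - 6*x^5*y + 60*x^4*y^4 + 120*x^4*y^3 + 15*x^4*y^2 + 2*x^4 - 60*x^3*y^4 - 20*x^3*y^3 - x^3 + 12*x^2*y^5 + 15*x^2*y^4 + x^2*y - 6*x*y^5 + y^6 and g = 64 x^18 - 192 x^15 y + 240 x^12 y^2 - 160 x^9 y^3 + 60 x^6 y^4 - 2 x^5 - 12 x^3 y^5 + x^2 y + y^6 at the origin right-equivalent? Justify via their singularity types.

The Hessian of f at 0 is [[0, 0], [0, 0]] with rank 0, so corank 2. A Groebner basis of the Jacobian ideal J(f) in C{x,y} is {x*y/6 + y^5, x*y^2, x^2 - x*y}; counting standard monomials gives mu = 7. Corank 2; j^3 = -x^2*(x - y) has shape L^2 M (L != M), so D-series; mu = 7 gives D_7. The Hessian of g at 0 is [[0, 0], [0, 0]] with rank 0, so corank 2. A Groebner basis of the Jacobian ideal J(g) in C{x,y} is {x^2/6 + y^5, x^3, x*y}; counting standard monomials gives mu = 7. Corank 2; j^3 = x^2*y has shape L^2 M (L != M), so D-series; mu = 7 gives D_7. Both have type D_7, hence right-equivalent.

Yes.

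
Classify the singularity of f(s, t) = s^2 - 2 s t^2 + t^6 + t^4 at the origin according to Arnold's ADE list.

A5

The Hessian of f at 0 has rank 1. Corank 1: A-series; mu = 5 gives A_5.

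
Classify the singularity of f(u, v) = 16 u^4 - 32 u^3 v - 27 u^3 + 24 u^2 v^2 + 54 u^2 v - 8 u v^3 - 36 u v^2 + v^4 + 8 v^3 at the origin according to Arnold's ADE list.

E6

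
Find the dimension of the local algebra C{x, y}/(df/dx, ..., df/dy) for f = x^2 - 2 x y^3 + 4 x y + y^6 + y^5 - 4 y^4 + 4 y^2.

4

The Hessian of f at 0 has rank 1. Corank 1: A-series; mu = 4 gives A_4.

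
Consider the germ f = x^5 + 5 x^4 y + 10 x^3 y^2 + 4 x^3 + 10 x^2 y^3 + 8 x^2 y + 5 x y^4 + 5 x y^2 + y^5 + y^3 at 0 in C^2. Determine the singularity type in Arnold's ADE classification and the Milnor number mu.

Type D6, Milnor number mu = 6.

The Hessian of f at 0 is [[0, 0], [0, 0]] with rank 0, so corank 2. A Groebner basis of the Jacobian ideal J(f) in C{x,y} is {-32*x*y/5 + y^4 - 16*y^2/5, x*y^2 + y^3/2, x^2 + 3*x*y/2 + y^2/2}; counting standard monomials gives mu = 6. Corank 2; j^3 = (x + y)*(2*x + y)^2 has shape L^2 M (L != M), so D-series; mu = 6 gives D_6.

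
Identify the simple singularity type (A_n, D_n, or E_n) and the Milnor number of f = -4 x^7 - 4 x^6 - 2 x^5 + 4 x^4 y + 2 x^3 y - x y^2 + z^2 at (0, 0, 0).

The Hessian of f at 0 has rank 1. Corank 2; j^3 = -x*y^2 has shape L^2 M (L != M), so D-series; mu = 6 gives D_6.

Type D_6, Milnor number mu = 6.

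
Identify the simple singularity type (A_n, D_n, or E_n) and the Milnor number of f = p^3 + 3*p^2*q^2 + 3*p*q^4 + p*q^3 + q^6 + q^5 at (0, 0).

The Hessian of f at 0 is [[0, 0], [0, 0]] with rank 0, so corank 2. A Groebner basis of the Jacobian ideal J(f) in C{p,q} is {-p^2 + q^4 - q^3/3, p^3, p^2*q + p^2/3 + q^3/9, p^2 + p*q^2 + q^3/3}; counting standard monomials gives mu = 7. Corank 2; j^3 = p^3 is a perfect cube, so E-series; the 4-jet and mu = 7 give E_7.

Type E_{7}, Milnor number mu = 7.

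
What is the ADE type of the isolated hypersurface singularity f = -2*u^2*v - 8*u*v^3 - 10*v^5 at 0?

D6

The Hessian of f at 0 has rank 0. Corank 2; j^3 = -2*u^2*v has shape L^2 M (L != M), so D-series; mu = 6 gives D_6.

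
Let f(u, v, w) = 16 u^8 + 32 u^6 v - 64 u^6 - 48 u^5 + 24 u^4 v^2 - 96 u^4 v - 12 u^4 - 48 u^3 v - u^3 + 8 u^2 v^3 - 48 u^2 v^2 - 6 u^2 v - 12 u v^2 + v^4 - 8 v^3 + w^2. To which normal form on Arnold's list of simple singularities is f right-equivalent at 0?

E6

The Hessian of f at 0 is [[0, 0, 0], [0, 0, 0], [0, 0, 2]] with rank 1, so corank 2. A Groebner basis of the Jacobian ideal J(f) in C{u,v,w} is {u^3 + 3*u^2/8 + 3*u*v/2 + 3*v^2/2, u^2*v - u^2/8 - u*v/2 - v^2/2, u^2/32 + u*v^2 + u*v/8 + v^2/8, v^3, w}; counting standard monomials gives mu = 6. Corank 2; j^3 = -(u + 2*v)^3 is a perfect cube, so E-series; the 4-jet and mu = 6 give E_6.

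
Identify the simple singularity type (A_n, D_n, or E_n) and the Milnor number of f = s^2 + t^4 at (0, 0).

Type A_{3}, Milnor number mu = 3.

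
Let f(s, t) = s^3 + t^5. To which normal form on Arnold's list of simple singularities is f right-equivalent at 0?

The Hessian of f at 0 is [[0, 0], [0, 0]] with rank 0, so corank 2. A Groebner basis of the Jacobian ideal J(f) in C{s,t} is {t^4, s^2}; counting standard monomials gives mu = 8. Corank 2; j^3 = s^3 is a perfect cube, so E-series; the 5-jet and mu = 8 give E_8.

E_8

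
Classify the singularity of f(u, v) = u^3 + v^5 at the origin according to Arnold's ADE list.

The Hessian of f at 0 is [[0, 0], [0, 0]] with rank 0, so corank 2. A Groebner basis of the Jacobian ideal J(f) in C{u,v} is {v^4, u^2}; counting standard monomials gives mu = 8. Corank 2; j^3 = u^3 is a perfect cube, so E-series; the 5-jet and mu = 8 give E_8.

E_{8}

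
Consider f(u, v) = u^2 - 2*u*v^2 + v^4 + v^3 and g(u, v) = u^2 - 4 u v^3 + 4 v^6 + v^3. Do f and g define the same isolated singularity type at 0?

The Hessian of f at 0 has rank 1. Corank 1: A-series; mu = 2 gives A_2. The Hessian of g at 0 has rank 1. Corank 1: A-series; mu = 2 gives A_2. Both have type A_2, hence right-equivalent.

Yes.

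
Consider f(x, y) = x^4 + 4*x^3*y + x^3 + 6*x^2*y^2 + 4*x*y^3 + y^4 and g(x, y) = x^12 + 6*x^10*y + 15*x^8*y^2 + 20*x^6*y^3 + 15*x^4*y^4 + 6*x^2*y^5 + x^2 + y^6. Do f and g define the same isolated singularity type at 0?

No.

The Hessian of f at 0 is [[0, 0], [0, 0]] with rank 0, so corank 2. A Groebner basis of the Jacobian ideal J(f) in C{x,y} is {y^4, x*y^2 + y^3/3, x^2}; counting standard monomials gives mu = 6. Corank 2; j^3 = x^3 is a perfect cube, so E-series; the 4-jet and mu = 6 give E_6. The Hessian of g at 0 is [[2, 0], [0, 0]] with rank 1, so corank 1. A Groebner basis of the Jacobian ideal J(g) in C{x,y} is {y^5, x}; counting standard monomials gives mu = 5. Corank 1: A-series; mu = 5 gives A_5. f is E_6 but g is A_5, hence not right-equivalent.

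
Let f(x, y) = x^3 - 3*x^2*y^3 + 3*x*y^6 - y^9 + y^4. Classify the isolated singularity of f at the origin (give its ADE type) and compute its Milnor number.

Type E_{6}, Milnor number mu = 6.

The Hessian of f at 0 is [[0, 0], [0, 0]] with rank 0, so corank 2. A Groebner basis of the Jacobian ideal J(f) in C{x,y} is {y^3, x^2}; counting standard monomials gives mu = 6. Corank 2; j^3 = x^3 is a perfect cube, so E-series; the 4-jet and mu = 6 give E_6.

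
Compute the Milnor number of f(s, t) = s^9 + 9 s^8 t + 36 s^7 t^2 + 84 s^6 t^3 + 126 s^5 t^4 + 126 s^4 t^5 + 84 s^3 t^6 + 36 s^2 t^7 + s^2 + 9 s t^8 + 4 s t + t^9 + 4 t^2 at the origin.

8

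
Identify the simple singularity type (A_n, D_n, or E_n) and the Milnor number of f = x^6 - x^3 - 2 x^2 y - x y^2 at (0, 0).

Type D_{7}, Milnor number mu = 7.

The Hessian of f at 0 has rank 0. Corank 2; j^3 = -x*(x + y)^2 has shape L^2 M (L != M), so D-series; mu = 7 gives D_7.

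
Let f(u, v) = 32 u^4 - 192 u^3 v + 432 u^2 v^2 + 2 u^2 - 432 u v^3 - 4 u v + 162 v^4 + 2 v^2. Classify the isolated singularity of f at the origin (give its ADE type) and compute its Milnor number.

Type A_{3}, Milnor number mu = 3.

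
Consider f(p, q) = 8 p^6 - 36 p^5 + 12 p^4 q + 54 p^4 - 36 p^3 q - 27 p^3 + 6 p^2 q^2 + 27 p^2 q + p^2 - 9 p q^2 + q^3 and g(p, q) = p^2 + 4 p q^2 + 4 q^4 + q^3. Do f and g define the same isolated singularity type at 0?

Yes.

The Hessian of f at 0 has rank 1. Corank 1: A-series; mu = 2 gives A_2. The Hessian of g at 0 has rank 1. Corank 1: A-series; mu = 2 gives A_2. Both have type A_2, hence right-equivalent.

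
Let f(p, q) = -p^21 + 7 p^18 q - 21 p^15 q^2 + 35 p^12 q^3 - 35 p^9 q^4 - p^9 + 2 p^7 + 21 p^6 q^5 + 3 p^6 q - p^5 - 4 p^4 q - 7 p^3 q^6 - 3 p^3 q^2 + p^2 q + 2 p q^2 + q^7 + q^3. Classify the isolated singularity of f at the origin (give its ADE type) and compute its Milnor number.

Type D8, Milnor number mu = 8.

The Hessian of f at 0 is [[0, 0], [0, 0]] with rank 0, so corank 2. A Groebner basis of the Jacobian ideal J(f) in C{p,q} is {p^2/3 + p*q^3 - p*q/3 - 2*q^2/3, -p^2/2 + q^4 + q^2/2, p^3 - 3*p*q^2 - 2*q^3, p^2*q + 2*p*q^2 + q^3}; counting standard monomials gives mu = 8. Corank 2; j^3 = q*(p + q)^2 has shape L^2 M (L != M), so D-series; mu = 8 gives D_8.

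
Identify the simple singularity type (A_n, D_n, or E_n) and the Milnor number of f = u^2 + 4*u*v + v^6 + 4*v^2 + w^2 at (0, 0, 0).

The Hessian of f at 0 has rank 2. Corank 1: A-series; mu = 5 gives A_5.

Type A5, Milnor number mu = 5.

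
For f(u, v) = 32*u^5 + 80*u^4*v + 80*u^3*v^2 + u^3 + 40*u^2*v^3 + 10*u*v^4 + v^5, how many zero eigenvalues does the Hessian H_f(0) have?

2

The Hessian at 0 is [[0, 0], [0, 0]] of rank 0; hence corank 2.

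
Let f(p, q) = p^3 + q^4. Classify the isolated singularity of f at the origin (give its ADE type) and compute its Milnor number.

The Hessian of f at 0 has rank 0. Corank 2; j^3 = p^3 is a perfect cube, so E-series; the 4-jet and mu = 6 give E_6.

Type E_{6}, Milnor number mu = 6.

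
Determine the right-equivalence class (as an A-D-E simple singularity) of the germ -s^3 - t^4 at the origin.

The Hessian of f at 0 has rank 0. Corank 2; j^3 = -s^3 is a perfect cube, so E-series; the 4-jet and mu = 6 give E_6.

E_6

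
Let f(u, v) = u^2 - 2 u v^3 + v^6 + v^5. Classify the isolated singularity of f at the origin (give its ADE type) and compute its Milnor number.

Type A_{4}, Milnor number mu = 4.

The Hessian of f at 0 has rank 1. Corank 1: A-series; mu = 4 gives A_4.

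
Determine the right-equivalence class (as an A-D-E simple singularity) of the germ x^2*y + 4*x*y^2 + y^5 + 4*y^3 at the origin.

D_{6}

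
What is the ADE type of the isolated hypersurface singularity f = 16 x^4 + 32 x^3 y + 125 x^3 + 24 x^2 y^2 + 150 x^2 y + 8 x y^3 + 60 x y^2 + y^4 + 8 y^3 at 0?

E6

The Hessian of f at 0 is [[0, 0], [0, 0]] with rank 0, so corank 2. A Groebner basis of the Jacobian ideal J(f) in C{x,y} is {y^4, x*y^2 + 13*y^3/30, x^2 + 4*x*y/5 + 4*y^2/25}; counting standard monomials gives mu = 6. Corank 2; j^3 = (5*x + 2*y)^3 is a perfect cube, so E-series; the 4-jet and mu = 6 give E_6.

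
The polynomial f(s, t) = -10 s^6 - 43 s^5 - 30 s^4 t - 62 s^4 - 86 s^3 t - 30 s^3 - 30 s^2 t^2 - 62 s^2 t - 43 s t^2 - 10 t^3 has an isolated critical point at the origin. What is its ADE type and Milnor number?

The Hessian of f at 0 is [[0, 0], [0, 0]] with rank 0, so corank 2. A Groebner basis of the Jacobian ideal J(f) in C{s,t} is {t^3, s^2 - 11*t^2/26, s*t + 17*t^2/26}; counting standard monomials gives mu = 4. Corank 2; j^3 = -(3*s + 2*t)*(10*s^2 + 14*s*t + 5*t^2) splits into three distinct lines over C (the quadratic factor has nonzero discriminant), so D_4.

Type D_{4}, Milnor number mu = 4.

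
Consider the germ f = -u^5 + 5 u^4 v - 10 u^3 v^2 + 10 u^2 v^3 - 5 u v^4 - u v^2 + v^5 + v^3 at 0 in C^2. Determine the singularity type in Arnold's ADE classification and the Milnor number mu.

Type D6, Milnor number mu = 6.

The Hessian of f at 0 is [[0, 0], [0, 0]] with rank 0, so corank 2. A Groebner basis of the Jacobian ideal J(f) in C{u,v} is {u^4 + v^2/5, v^3, u*v - v^2}; counting standard monomials gives mu = 6. Corank 2; j^3 = -v^2*(u - v) has shape L^2 M (L != M), so D-series; mu = 6 gives D_6.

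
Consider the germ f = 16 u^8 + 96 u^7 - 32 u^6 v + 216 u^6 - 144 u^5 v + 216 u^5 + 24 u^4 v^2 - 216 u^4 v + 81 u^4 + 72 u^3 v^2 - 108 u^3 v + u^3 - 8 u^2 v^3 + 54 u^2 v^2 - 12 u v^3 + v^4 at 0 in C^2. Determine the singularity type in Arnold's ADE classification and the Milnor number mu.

Type E_{6}, Milnor number mu = 6.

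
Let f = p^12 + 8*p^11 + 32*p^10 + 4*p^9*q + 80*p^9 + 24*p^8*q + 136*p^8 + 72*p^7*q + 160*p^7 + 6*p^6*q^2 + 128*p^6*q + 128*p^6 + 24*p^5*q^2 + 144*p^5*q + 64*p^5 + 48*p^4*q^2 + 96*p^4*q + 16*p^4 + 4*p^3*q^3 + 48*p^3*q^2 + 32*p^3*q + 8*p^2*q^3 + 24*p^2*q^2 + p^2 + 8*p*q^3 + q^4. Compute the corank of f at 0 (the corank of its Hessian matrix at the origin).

1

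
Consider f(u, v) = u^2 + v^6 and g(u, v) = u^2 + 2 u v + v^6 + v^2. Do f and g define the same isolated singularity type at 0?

Yes.

The Hessian of f at 0 has rank 1. Corank 1: A-series; mu = 5 gives A_5. The Hessian of g at 0 has rank 1. Corank 1: A-series; mu = 5 gives A_5. Both have type A_5, hence right-equivalent.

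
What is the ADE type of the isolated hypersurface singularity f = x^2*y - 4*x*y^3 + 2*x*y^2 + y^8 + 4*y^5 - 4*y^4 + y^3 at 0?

D9

The Hessian of f at 0 is [[0, 0], [0, 0]] with rank 0, so corank 2. A Groebner basis of the Jacobian ideal J(f) in C{x,y} is {x^4 - 3*x^3 - 7*x^2*y - 4*x^2 + 5*x*y^2/2 - 19*x*y/4 - 3*y^2/4, x^3*y + 3*x^3/2 + 3*x^2*y + x^2 + 5*x*y/4 + y^2/4, -x^3/2 + x^2*y^2 - x^2*y/2, -x*y/2 + y^3 - y^2/2}; counting standard monomials gives mu = 9. Corank 2; j^3 = y*(x + y)^2 has shape L^2 M (L != M), so D-series; mu = 9 gives D_9.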